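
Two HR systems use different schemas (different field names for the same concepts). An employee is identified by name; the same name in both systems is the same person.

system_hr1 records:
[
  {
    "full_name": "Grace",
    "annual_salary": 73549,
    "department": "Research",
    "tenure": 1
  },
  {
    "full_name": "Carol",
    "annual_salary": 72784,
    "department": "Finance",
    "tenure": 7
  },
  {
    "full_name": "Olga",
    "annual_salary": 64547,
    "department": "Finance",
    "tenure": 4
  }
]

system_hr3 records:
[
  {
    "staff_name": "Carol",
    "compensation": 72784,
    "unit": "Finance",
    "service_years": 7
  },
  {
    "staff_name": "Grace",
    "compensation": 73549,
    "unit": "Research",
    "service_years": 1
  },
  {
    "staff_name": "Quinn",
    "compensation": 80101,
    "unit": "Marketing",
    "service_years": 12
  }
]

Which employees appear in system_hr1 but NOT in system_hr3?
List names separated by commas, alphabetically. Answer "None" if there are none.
Olga

Schema mapping: "full_name" (system_hr1) = "staff_name" (system_hr3) = employee name

Names in system_hr1: ['Carol', 'Grace', 'Olga']
Names in system_hr3: ['Carol', 'Grace', 'Quinn']

In system_hr1 but not system_hr3: ['Olga']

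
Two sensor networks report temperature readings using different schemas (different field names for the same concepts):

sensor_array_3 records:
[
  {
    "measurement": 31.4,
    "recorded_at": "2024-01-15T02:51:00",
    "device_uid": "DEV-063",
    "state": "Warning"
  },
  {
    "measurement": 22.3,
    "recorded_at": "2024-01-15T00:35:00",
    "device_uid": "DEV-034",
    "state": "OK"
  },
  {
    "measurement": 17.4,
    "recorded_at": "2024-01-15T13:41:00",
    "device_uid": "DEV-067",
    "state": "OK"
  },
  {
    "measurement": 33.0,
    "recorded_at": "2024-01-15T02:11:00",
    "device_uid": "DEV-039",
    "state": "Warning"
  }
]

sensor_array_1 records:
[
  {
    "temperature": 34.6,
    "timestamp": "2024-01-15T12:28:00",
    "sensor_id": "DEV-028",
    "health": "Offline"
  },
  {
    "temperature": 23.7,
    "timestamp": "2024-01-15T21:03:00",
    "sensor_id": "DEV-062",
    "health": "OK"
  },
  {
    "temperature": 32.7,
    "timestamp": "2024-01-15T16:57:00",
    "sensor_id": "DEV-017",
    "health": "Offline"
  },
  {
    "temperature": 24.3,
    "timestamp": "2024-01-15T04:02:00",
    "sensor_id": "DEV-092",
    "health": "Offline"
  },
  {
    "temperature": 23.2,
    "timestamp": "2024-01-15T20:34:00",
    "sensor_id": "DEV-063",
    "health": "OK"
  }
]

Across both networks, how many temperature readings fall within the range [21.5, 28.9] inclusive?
4

Schema mapping: "measurement" (sensor_array_3) = "temperature" (sensor_array_1) = temperature

Readings in [21.5, 28.9] from sensor_array_3: 1
Readings in [21.5, 28.9] from sensor_array_1: 3

Total count: 1 + 3 = 4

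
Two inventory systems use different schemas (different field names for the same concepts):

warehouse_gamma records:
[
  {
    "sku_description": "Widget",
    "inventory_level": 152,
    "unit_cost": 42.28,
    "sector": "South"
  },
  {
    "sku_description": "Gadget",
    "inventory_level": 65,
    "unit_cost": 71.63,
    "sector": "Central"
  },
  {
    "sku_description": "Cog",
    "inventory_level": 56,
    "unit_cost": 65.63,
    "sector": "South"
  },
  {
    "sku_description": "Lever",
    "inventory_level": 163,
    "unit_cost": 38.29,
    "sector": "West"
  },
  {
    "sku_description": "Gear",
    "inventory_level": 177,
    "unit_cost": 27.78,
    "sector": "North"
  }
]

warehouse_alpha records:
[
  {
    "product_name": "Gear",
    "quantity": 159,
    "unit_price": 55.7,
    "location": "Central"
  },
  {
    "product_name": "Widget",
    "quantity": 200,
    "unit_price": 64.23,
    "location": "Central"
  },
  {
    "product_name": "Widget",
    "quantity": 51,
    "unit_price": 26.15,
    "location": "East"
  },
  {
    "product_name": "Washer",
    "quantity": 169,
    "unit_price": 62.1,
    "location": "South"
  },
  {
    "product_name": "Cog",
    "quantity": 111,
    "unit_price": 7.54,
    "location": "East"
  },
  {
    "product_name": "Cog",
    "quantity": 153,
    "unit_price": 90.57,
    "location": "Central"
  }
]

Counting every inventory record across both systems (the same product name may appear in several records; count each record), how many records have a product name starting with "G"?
3

Schema mapping: "sku_description" (warehouse_gamma) = "product_name" (warehouse_alpha) = product name

Records with product name starting with "G" in warehouse_gamma: 2
Records with product name starting with "G" in warehouse_alpha: 1

Total: 2 + 1 = 3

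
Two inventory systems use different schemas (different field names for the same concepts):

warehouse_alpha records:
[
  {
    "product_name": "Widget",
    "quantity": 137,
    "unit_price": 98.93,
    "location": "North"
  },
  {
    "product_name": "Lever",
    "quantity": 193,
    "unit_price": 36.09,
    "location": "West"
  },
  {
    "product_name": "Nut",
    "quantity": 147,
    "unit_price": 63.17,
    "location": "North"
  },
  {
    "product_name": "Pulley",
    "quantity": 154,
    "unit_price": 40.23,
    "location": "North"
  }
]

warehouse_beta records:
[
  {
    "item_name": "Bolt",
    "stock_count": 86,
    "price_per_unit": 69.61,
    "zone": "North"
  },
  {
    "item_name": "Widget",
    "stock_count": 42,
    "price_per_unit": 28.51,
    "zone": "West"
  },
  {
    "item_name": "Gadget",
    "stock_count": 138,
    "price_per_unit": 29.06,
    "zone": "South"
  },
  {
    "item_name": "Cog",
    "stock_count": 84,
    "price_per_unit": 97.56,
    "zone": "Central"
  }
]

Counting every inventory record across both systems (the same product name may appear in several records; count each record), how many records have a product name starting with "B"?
1

Schema mapping: "product_name" (warehouse_alpha) = "item_name" (warehouse_beta) = product name

Records with product name starting with "B" in warehouse_alpha: 0
Records with product name starting with "B" in warehouse_beta: 1

Total: 0 + 1 = 1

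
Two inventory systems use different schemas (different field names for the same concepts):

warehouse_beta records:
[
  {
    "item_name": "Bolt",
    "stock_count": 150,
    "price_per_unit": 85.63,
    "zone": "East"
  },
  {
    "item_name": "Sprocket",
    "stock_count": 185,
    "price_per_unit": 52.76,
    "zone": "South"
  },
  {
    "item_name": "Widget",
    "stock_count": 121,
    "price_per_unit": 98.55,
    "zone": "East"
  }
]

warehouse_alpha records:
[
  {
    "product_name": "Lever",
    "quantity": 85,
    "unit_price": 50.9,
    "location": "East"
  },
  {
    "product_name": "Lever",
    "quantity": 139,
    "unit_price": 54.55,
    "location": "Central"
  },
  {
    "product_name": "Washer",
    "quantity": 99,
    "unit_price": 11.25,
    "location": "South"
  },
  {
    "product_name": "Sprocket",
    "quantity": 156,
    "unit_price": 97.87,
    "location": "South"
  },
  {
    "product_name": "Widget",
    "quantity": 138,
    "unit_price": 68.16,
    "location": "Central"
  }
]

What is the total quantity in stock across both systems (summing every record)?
1073

To reconcile these schemas, identify the field holding the quantity in stock in each system:
1. In warehouse_beta it is "stock_count"
2. In warehouse_alpha it is "quantity"

From warehouse_beta: 150 + 185 + 121 = 456
From warehouse_alpha: 85 + 139 + 99 + 156 + 138 = 617

Total: 456 + 617 = 1073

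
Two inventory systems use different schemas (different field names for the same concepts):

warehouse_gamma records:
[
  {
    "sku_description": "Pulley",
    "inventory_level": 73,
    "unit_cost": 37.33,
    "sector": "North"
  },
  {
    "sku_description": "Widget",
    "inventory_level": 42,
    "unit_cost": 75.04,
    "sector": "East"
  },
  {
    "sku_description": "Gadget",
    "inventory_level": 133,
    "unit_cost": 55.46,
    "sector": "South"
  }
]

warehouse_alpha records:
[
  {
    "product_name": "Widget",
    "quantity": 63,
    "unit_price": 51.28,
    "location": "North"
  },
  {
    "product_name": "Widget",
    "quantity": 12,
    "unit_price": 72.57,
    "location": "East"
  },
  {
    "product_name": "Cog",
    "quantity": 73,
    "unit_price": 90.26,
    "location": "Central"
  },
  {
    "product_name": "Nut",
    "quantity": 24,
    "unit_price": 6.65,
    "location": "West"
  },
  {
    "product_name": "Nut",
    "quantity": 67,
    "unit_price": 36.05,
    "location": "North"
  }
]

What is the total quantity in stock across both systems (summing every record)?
487

To reconcile these schemas, identify the field holding the quantity in stock in each system:
1. In warehouse_gamma it is "inventory_level"
2. In warehouse_alpha it is "quantity"

From warehouse_gamma: 73 + 42 + 133 = 248
From warehouse_alpha: 63 + 12 + 73 + 24 + 67 = 239

Total: 248 + 239 = 487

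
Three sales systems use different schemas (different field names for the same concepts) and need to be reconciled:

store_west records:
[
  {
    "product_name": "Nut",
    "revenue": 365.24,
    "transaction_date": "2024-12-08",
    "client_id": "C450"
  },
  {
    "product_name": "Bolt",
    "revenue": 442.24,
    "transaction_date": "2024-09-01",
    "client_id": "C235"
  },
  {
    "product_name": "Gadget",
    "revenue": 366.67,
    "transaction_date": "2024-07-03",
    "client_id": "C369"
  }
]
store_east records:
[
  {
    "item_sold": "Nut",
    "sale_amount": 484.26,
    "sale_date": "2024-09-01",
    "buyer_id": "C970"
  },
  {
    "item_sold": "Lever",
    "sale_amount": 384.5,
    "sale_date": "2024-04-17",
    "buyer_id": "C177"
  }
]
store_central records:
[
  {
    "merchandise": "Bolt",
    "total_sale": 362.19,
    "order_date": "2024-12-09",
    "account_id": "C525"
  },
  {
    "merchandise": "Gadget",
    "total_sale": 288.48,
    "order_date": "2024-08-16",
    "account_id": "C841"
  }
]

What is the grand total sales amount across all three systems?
2693.58

Schema reconciliation - all amount fields map to sale amount:

store_west (revenue): 1174.15
store_east (sale_amount): 868.76
store_central (total_sale): 650.67

Grand total: 2693.58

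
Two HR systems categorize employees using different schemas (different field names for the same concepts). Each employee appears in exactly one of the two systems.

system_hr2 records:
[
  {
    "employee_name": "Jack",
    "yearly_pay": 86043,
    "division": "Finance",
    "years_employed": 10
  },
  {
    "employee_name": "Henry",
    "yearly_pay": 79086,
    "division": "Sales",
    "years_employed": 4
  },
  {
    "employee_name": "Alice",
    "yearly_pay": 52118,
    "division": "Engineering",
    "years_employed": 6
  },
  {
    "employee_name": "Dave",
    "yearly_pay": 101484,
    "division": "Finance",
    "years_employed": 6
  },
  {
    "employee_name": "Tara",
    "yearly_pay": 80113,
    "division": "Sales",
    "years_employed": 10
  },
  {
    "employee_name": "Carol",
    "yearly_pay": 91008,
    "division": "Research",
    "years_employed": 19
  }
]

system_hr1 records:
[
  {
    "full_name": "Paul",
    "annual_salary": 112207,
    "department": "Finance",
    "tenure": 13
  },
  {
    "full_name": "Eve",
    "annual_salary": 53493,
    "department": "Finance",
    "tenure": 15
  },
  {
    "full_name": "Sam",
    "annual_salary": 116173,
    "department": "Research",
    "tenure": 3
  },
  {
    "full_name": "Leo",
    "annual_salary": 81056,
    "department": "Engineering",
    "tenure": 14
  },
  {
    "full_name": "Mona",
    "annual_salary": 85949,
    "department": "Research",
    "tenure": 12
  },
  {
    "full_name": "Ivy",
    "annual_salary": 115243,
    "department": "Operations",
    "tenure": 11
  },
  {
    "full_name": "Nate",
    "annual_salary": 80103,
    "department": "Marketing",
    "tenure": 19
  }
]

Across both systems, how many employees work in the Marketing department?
1

Schema mapping: "division" (system_hr2) = "department" (system_hr1) = department

Marketing employees in system_hr2: 0
Marketing employees in system_hr1: 1

Total in Marketing: 0 + 1 = 1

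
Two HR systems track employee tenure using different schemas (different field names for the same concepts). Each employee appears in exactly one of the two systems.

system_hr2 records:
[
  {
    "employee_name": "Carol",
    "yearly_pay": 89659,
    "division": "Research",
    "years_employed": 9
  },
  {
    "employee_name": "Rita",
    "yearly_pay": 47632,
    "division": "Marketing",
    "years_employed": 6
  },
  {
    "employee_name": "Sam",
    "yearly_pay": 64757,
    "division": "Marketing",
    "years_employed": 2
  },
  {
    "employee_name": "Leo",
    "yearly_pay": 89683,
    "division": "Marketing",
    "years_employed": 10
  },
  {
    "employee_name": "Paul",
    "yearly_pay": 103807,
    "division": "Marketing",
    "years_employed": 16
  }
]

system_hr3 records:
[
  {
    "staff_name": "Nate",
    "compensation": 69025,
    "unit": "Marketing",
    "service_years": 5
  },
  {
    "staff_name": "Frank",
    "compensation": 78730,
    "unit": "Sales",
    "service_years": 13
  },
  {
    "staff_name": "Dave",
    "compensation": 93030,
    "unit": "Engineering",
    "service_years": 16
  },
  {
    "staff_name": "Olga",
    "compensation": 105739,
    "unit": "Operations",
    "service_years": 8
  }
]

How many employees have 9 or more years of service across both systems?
5

Reconcile schemas: "years_employed" (system_hr2) = "service_years" (system_hr3) = years of service

From system_hr2: 3 employees with >= 9 years
From system_hr3: 2 employees with >= 9 years

Total: 3 + 2 = 5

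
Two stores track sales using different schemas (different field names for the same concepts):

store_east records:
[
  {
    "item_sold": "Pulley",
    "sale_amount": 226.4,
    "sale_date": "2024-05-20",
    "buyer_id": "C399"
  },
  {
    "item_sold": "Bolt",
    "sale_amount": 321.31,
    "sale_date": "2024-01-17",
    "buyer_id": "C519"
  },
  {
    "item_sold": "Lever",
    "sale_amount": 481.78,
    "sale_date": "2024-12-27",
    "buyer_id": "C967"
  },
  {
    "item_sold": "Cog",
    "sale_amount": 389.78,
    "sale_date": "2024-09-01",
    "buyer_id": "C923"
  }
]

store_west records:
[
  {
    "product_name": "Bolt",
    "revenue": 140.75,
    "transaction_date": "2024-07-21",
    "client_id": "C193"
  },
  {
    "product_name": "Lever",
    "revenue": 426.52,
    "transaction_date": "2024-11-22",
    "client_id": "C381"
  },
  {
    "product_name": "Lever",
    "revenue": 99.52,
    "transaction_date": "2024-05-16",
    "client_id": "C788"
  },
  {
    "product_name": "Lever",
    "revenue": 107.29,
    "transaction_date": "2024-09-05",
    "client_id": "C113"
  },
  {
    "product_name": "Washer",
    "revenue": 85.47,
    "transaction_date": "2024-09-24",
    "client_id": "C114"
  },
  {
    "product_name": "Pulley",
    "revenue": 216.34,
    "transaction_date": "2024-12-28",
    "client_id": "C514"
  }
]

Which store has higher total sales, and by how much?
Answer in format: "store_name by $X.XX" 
store_east by $343.38

Schema mapping: "sale_amount" (store_east) = "revenue" (store_west) = sale amount

Total for store_east: 1419.27
Total for store_west: 1075.89

Difference: |1419.27 - 1075.89| = 343.38
store_east has higher sales by $343.38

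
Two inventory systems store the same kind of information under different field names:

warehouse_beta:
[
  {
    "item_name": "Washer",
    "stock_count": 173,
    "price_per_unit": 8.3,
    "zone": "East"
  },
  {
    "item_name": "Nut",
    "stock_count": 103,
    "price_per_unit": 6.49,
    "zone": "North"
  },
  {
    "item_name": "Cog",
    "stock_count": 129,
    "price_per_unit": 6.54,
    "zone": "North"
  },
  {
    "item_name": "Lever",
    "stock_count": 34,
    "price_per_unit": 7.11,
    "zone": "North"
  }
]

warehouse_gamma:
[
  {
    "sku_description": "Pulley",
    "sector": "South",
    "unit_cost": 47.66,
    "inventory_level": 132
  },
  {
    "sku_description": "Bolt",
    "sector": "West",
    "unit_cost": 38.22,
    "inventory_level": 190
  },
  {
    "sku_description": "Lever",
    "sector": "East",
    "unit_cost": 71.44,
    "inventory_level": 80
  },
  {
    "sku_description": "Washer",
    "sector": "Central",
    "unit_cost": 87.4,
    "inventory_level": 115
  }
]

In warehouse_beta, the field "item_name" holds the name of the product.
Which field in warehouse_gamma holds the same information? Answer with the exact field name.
sku_description

In warehouse_beta, "item_name" holds the name of the product.
The fields in warehouse_gamma are: "sku_description", "sector", "unit_cost", "inventory_level".
"sku_description" is the match: the name refers to the same concept and its values are product-name strings (e.g. 'Bolt', 'Lever').
The other fields ("sector", "unit_cost", "inventory_level") hold different kinds of data.

So "item_name" in warehouse_beta corresponds to "sku_description" in warehouse_gamma.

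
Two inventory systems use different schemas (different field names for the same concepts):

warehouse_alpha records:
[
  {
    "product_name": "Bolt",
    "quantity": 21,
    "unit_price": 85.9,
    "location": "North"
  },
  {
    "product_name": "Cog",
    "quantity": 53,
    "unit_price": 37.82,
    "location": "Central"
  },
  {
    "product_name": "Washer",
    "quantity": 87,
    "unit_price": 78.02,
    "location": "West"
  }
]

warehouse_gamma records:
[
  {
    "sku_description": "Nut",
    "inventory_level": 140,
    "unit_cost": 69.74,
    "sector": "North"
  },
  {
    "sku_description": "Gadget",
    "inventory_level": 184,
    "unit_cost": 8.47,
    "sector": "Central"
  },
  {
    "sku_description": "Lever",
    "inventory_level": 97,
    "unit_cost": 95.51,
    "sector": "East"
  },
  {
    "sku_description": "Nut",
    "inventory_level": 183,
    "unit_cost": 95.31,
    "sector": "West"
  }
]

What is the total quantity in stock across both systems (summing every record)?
765

To reconcile these schemas, identify the field holding the quantity in stock in each system:
1. In warehouse_alpha it is "quantity"
2. In warehouse_gamma it is "inventory_level"

From warehouse_alpha: 21 + 53 + 87 = 161
From warehouse_gamma: 140 + 184 + 97 + 183 = 604

Total: 161 + 604 = 765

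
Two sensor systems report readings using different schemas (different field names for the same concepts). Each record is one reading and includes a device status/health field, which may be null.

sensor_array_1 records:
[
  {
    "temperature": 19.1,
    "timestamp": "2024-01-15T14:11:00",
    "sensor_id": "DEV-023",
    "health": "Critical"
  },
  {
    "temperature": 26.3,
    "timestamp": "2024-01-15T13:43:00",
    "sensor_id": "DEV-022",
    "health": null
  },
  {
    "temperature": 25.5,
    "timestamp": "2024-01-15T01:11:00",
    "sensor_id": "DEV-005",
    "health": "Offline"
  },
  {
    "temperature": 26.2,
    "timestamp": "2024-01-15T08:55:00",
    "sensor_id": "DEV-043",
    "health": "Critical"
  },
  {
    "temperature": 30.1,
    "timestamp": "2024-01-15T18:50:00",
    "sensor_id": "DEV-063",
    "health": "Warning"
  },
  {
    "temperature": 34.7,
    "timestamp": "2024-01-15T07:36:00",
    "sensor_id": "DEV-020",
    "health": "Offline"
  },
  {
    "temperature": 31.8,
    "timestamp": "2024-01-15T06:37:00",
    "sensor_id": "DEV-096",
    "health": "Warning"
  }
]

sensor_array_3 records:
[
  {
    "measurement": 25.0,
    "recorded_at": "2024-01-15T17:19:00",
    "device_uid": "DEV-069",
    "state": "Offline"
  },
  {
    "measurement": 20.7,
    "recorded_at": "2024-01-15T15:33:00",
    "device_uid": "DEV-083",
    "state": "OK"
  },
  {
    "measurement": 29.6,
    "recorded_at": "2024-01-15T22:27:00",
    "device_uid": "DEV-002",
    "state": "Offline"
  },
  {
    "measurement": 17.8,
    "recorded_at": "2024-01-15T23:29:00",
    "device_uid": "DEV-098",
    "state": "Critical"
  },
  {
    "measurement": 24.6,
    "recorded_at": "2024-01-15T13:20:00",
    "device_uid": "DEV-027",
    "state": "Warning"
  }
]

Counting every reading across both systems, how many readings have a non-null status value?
11

Schema mapping: "health" (sensor_array_1) = "state" (sensor_array_3) = status

Non-null in sensor_array_1: 6
Non-null in sensor_array_3: 5

Total non-null: 6 + 5 = 11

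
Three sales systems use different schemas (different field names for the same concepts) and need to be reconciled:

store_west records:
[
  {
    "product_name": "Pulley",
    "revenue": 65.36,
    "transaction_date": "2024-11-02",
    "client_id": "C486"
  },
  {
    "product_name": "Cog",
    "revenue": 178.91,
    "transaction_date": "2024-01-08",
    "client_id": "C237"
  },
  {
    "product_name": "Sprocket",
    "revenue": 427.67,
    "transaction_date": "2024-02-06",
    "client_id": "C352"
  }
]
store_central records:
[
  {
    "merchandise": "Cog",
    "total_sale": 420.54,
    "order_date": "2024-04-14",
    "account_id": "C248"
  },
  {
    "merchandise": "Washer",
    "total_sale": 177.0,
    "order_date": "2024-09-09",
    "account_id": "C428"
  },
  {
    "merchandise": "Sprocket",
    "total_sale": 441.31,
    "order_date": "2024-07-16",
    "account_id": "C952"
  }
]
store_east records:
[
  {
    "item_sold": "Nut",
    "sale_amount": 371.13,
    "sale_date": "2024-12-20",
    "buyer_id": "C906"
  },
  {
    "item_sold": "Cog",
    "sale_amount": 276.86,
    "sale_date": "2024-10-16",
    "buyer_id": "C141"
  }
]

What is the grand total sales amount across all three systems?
2358.78

Schema reconciliation - all amount fields map to sale amount:

store_west (revenue): 671.94
store_central (total_sale): 1038.85
store_east (sale_amount): 647.99

Grand total: 2358.78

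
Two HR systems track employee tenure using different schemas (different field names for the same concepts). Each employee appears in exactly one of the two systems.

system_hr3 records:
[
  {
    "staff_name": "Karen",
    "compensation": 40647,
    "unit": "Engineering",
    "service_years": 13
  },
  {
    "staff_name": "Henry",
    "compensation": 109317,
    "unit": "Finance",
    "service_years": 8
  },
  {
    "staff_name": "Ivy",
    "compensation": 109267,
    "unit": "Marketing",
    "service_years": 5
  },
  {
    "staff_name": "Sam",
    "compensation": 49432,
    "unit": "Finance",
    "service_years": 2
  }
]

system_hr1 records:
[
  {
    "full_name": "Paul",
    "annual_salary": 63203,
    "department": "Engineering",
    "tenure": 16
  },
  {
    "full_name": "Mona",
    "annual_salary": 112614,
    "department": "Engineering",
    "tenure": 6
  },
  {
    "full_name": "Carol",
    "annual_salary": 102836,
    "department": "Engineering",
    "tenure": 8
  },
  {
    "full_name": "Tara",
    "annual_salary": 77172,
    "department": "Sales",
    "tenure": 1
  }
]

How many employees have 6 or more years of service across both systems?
5

Reconcile schemas: "service_years" (system_hr3) = "tenure" (system_hr1) = years of service

From system_hr3: 2 employees with >= 6 years
From system_hr1: 3 employees with >= 6 years

Total: 2 + 3 = 5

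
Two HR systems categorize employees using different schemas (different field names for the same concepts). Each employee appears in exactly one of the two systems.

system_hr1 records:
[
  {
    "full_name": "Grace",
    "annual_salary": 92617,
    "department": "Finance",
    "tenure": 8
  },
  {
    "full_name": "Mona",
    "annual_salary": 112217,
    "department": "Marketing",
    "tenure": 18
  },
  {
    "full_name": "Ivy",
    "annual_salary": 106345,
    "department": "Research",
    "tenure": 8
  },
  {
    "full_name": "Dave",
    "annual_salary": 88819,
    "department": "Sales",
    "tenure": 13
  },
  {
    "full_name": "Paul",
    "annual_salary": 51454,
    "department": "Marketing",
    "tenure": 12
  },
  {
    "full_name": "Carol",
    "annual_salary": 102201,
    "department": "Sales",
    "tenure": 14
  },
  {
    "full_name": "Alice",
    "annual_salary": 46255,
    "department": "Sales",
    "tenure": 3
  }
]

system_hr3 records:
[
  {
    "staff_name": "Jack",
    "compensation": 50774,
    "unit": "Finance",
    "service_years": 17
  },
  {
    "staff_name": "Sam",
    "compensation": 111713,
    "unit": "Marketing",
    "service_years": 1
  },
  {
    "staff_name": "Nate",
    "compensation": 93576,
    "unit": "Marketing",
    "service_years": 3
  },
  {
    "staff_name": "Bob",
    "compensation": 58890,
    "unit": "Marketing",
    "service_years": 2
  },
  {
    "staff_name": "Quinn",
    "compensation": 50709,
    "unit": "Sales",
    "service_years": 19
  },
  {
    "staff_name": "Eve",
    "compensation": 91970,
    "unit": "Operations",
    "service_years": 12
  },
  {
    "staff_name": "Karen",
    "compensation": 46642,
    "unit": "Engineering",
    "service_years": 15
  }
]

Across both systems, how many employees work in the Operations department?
1

Schema mapping: "department" (system_hr1) = "unit" (system_hr3) = department

Operations employees in system_hr1: 0
Operations employees in system_hr3: 1

Total in Operations: 0 + 1 = 1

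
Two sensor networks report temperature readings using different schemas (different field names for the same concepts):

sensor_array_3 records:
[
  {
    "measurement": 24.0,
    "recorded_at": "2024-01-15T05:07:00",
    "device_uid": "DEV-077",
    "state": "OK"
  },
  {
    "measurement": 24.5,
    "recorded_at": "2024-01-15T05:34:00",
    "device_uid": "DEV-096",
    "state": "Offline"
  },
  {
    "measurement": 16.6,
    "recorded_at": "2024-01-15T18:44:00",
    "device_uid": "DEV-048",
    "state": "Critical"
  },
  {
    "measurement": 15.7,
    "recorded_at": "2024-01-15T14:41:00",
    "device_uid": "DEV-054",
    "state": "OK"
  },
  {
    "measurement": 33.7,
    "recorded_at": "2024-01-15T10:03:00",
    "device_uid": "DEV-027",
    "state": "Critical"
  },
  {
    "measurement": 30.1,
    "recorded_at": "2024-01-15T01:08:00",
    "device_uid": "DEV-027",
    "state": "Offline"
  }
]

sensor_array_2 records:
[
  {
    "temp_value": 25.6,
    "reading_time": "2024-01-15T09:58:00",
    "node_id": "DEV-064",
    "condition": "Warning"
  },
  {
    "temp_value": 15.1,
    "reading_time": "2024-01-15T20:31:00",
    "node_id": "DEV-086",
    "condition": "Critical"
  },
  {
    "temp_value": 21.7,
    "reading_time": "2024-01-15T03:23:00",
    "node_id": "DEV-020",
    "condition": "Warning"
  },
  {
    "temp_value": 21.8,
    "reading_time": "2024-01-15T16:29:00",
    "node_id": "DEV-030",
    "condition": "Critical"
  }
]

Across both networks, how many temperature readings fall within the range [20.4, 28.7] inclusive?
5

Schema mapping: "measurement" (sensor_array_3) = "temp_value" (sensor_array_2) = temperature

Readings in [20.4, 28.7] from sensor_array_3: 2
Readings in [20.4, 28.7] from sensor_array_2: 3

Total count: 2 + 3 = 5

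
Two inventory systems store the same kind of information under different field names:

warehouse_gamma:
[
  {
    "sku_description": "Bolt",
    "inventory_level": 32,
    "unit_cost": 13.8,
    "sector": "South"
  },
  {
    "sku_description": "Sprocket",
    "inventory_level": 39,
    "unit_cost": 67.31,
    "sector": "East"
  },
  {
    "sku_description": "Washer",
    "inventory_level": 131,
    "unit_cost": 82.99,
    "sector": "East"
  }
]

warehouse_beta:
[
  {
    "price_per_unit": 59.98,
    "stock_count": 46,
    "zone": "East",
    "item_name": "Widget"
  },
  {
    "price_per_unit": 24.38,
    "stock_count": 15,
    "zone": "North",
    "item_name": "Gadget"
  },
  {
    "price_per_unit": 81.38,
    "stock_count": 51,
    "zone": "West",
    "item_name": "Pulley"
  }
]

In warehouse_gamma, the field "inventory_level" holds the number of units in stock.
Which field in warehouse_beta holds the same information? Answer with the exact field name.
stock_count

In warehouse_gamma, "inventory_level" holds the number of units in stock.
The fields in warehouse_beta are: "price_per_unit", "stock_count", "zone", "item_name".
"stock_count" is the match: the name refers to the same concept and its values are whole-number counts (e.g. 46, 15).
The other fields ("price_per_unit", "zone", "item_name") hold different kinds of data.

So "inventory_level" in warehouse_gamma corresponds to "stock_count" in warehouse_beta.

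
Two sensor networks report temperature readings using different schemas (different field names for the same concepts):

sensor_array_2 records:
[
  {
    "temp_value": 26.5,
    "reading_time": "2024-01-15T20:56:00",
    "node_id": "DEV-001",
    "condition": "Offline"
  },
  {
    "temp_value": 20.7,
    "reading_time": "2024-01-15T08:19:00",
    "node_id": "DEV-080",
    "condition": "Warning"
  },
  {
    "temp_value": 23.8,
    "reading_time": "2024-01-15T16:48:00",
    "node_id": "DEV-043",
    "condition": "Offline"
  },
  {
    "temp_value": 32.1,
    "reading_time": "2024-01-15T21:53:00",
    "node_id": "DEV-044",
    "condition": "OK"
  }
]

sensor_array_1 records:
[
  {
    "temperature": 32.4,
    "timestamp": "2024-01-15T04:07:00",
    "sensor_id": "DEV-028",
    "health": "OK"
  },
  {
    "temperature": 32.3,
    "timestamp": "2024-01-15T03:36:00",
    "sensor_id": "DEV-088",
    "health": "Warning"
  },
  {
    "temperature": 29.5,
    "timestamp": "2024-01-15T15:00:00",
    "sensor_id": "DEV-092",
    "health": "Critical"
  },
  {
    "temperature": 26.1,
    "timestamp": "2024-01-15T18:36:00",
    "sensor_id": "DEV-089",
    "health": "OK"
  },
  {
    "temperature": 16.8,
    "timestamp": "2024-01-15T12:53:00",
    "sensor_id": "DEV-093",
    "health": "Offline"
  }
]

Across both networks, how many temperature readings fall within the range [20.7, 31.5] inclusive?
5

Schema mapping: "temp_value" (sensor_array_2) = "temperature" (sensor_array_1) = temperature

Readings in [20.7, 31.5] from sensor_array_2: 3
Readings in [20.7, 31.5] from sensor_array_1: 2

Total count: 3 + 2 = 5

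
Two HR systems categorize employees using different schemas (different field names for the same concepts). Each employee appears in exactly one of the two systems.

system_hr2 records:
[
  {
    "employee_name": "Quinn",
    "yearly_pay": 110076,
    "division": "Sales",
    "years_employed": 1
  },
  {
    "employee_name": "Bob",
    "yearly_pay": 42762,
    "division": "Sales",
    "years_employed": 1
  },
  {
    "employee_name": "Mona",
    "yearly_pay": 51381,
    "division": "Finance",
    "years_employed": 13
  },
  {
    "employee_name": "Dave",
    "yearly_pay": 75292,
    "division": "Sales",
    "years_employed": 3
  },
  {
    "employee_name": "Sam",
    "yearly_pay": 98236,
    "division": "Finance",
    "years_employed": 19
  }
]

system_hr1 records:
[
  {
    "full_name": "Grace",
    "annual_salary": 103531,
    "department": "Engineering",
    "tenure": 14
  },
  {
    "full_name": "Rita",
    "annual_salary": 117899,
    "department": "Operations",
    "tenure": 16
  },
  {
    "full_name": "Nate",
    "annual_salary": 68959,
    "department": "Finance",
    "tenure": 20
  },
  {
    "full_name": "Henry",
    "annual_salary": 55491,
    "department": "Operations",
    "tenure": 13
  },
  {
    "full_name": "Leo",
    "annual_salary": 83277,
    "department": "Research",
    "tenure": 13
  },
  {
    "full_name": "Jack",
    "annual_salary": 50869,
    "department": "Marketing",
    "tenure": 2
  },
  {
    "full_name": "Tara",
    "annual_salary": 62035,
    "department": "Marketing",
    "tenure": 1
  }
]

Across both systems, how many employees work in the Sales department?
3

Schema mapping: "division" (system_hr2) = "department" (system_hr1) = department

Sales employees in system_hr2: 3
Sales employees in system_hr1: 0

Total in Sales: 3 + 0 = 3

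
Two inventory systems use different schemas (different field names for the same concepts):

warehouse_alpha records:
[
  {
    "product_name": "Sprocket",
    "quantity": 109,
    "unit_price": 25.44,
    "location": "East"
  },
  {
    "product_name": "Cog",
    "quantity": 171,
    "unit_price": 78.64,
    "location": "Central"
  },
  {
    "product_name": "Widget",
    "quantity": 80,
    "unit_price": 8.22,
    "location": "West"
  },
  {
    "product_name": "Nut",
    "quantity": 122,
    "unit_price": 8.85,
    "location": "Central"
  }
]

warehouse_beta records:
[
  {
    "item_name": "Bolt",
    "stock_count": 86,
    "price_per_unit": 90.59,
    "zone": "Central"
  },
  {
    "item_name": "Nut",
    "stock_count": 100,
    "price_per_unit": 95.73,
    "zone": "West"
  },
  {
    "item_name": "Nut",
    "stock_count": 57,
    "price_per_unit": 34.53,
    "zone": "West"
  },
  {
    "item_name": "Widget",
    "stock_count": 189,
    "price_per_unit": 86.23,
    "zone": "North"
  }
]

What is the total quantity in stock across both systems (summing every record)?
914

To reconcile these schemas, identify the field holding the quantity in stock in each system:
1. In warehouse_alpha it is "quantity"
2. In warehouse_beta it is "stock_count"

From warehouse_alpha: 109 + 171 + 80 + 122 = 482
From warehouse_beta: 86 + 100 + 57 + 189 = 432

Total: 482 + 432 = 914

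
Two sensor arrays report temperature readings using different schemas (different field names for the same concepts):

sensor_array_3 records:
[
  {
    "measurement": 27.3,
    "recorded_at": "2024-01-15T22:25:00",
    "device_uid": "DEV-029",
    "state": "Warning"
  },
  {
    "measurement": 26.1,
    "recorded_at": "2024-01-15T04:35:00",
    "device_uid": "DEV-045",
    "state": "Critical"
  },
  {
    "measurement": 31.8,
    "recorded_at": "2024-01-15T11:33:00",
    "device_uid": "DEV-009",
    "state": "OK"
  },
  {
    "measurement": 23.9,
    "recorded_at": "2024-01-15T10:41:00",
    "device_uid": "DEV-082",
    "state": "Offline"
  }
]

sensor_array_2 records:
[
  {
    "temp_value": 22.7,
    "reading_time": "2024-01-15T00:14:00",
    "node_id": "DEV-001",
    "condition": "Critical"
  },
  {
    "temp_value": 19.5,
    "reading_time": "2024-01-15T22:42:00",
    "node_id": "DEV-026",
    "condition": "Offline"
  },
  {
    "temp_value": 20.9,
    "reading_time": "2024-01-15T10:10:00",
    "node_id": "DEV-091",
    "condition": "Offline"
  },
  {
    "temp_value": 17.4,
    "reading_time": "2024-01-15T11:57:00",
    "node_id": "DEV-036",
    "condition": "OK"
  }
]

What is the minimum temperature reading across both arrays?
17.4

Schema mapping: "measurement" (sensor_array_3) = "temp_value" (sensor_array_2) = temperature reading

Minimum in sensor_array_3: 23.9
Minimum in sensor_array_2: 17.4

Overall minimum: min(23.9, 17.4) = 17.4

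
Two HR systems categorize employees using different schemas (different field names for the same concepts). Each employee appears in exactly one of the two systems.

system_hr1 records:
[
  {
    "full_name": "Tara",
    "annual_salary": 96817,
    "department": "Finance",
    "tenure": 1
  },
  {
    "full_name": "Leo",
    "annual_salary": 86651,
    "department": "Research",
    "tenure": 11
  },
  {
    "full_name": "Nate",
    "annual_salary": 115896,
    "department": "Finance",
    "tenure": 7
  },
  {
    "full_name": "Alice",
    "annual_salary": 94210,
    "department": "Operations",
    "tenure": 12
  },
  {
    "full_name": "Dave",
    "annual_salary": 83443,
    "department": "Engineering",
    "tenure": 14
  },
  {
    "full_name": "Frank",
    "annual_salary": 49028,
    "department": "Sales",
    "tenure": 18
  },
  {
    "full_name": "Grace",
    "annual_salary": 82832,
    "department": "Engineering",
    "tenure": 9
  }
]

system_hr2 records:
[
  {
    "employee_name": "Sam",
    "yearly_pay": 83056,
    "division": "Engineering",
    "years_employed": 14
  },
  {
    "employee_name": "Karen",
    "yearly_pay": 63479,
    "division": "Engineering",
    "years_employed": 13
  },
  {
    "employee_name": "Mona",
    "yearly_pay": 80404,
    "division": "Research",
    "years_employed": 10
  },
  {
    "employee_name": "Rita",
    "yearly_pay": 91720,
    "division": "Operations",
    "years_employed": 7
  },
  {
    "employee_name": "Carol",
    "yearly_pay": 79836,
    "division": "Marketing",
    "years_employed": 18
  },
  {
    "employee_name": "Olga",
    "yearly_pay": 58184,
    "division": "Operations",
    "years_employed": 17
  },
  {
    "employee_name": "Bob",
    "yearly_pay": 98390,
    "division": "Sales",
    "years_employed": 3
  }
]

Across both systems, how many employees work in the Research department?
2

Schema mapping: "department" (system_hr1) = "division" (system_hr2) = department

Research employees in system_hr1: 1
Research employees in system_hr2: 1

Total in Research: 1 + 1 = 2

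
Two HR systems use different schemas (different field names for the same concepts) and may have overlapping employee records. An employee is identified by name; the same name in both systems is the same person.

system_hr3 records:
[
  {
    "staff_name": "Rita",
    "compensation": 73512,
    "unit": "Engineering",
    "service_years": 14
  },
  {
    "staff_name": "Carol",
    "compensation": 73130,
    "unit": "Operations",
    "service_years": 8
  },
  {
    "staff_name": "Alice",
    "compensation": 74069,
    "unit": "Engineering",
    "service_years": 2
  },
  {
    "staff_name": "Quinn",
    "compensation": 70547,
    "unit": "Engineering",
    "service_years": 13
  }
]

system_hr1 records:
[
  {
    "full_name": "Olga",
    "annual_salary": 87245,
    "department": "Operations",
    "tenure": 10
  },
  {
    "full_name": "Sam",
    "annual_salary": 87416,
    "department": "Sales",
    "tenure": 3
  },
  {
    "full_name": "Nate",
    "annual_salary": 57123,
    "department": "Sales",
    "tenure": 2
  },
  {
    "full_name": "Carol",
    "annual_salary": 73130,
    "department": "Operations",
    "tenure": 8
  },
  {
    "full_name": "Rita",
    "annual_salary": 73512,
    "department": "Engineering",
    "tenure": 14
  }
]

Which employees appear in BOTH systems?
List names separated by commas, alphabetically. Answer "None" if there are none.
Carol, Rita

Schema mapping: "staff_name" (system_hr3) = "full_name" (system_hr1) = employee name

Names in system_hr3: ['Alice', 'Carol', 'Quinn', 'Rita']
Names in system_hr1: ['Carol', 'Nate', 'Olga', 'Rita', 'Sam']

Intersection: ['Carol', 'Rita']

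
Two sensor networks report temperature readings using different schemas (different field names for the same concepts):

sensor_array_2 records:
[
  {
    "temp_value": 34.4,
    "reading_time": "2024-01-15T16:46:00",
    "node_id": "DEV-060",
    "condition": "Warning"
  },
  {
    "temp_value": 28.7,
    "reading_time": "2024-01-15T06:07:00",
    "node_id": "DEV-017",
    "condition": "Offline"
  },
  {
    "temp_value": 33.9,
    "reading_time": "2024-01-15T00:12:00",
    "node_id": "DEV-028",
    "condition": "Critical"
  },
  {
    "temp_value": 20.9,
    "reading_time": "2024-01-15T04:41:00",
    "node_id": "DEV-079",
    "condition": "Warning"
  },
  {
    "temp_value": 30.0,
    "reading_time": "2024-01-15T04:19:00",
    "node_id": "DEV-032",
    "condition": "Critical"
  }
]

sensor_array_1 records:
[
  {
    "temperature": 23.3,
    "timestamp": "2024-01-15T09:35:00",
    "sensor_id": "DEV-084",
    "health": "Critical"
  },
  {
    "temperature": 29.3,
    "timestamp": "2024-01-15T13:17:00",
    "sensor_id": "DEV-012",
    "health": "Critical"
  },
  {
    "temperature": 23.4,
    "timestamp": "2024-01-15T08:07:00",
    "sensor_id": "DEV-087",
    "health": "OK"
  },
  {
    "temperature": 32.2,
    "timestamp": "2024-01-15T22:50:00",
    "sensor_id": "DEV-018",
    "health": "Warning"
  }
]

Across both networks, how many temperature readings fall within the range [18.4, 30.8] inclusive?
6

Schema mapping: "temp_value" (sensor_array_2) = "temperature" (sensor_array_1) = temperature

Readings in [18.4, 30.8] from sensor_array_2: 3
Readings in [18.4, 30.8] from sensor_array_1: 3

Total count: 3 + 3 = 6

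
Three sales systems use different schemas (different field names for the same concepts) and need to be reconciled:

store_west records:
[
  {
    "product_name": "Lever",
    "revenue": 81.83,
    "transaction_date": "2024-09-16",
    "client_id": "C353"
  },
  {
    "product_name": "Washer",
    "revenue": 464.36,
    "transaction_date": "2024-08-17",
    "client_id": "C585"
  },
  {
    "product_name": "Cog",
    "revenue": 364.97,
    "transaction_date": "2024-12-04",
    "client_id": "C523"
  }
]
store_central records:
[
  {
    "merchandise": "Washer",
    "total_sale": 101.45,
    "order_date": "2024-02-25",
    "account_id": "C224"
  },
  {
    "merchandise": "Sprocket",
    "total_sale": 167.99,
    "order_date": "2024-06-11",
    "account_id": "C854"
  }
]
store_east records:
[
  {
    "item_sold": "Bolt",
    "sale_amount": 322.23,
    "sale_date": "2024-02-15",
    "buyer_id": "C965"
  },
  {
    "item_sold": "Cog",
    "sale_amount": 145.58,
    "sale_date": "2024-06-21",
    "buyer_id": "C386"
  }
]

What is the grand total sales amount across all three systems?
1648.41

Schema reconciliation - all amount fields map to sale amount:

store_west (revenue): 911.16
store_central (total_sale): 269.44
store_east (sale_amount): 467.81

Grand total: 1648.41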